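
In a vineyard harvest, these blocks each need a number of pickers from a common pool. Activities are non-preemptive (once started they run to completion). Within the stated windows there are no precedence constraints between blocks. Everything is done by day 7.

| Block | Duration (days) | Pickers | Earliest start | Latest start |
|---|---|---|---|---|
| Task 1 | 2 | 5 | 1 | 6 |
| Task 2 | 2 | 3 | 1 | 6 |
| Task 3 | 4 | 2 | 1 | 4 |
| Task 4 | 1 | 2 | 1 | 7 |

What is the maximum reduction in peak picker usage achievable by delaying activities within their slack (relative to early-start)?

Early-start peak: d1:12  d2:10  d3:2  d4:2  d5:0  d6:0  d7:0 ⇒ 12.
Leveled (Task 1@1, Task 2@3, Task 3@3, Task 4@5): d1:5  d2:5  d3:5  d4:5  d5:4  d6:2  d7:0 ⇒ 5.
Reduction 12 − 5 = 7.

7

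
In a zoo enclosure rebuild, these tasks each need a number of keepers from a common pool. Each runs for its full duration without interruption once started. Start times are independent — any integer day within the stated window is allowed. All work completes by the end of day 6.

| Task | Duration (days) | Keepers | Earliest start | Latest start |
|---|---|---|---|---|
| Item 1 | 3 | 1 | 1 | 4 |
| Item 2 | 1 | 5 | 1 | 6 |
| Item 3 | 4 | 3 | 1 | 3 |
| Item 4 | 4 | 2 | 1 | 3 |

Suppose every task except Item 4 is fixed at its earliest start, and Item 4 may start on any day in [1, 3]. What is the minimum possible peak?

Item 4@1: d1:11  d2:6  d3:6  d4:5  d5:0  d6:0 → peak 11
Item 4@2: d1:9  d2:6  d3:6  d4:5  d5:2  d6:0 → peak 9
Item 4@3: d1:9  d2:4  d3:6  d4:5  d5:2  d6:2 → peak 9
Best is Item 4@2, peak 9.

9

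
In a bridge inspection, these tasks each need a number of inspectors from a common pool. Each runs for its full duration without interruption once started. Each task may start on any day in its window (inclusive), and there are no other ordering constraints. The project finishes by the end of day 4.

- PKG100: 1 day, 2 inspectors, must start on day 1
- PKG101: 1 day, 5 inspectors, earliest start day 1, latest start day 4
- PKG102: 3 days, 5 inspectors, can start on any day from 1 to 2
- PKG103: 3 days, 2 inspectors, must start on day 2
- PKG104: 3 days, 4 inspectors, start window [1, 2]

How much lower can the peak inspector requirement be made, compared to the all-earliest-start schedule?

Early-start peak: d1:16  d2:11  d3:11  d4:2 ⇒ 16.
Leveled (PKG100@1, PKG101@1, PKG102@2, PKG103@2, PKG104@1): d1:11  d2:11  d3:11  d4:7 ⇒ 11.
Reduction 16 − 11 = 5.

5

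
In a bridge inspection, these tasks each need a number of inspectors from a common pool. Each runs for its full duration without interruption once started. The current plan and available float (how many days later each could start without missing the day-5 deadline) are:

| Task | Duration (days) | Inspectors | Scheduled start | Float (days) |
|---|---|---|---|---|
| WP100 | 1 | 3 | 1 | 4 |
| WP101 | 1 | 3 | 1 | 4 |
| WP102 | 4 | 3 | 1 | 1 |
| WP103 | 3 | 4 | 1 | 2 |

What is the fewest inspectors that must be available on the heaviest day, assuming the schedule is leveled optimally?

7

Early-start (WP100@1, WP101@1, WP102@1, WP103@1) gives peak 13: d1:13  d2:7  d3:7  d4:3  d5:0.
Shift WP102→2, WP103→2.
Schedule WP100@1, WP101@1, WP102@2, WP103@2: d1:6  d2:7  d3:7  d4:7  d5:3 — peak 7.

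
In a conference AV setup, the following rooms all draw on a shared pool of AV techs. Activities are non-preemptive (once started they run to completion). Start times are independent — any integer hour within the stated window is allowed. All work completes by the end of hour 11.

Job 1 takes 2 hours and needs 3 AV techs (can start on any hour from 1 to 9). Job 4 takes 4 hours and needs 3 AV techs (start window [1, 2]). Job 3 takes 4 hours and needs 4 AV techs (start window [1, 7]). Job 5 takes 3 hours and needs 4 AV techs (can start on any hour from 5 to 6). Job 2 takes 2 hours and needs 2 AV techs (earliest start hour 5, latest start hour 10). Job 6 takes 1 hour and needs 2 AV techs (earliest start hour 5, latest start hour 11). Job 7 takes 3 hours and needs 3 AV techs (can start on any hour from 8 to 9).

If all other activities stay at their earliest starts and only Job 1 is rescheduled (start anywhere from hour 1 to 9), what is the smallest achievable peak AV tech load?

8

Job 1@1: h1:10  h2:10  h3:7  h4:7  h5:8  h6:6  h7:4  h8:3  h9:3  h10:3  h11:0 → peak 10
Job 1@2: h1:7  h2:10  h3:10  h4:7  h5:8  h6:6  h7:4  h8:3  h9:3  h10:3  h11:0 → peak 10
Job 1@3: h1:7  h2:7  h3:10  h4:10  h5:8  h6:6  h7:4  h8:3  h9:3  h10:3  h11:0 → peak 10
Job 1@4: h1:7  h2:7  h3:7  h4:10  h5:11  h6:6  h7:4  h8:3  h9:3  h10:3  h11:0 → peak 11
Job 1@5: h1:7  h2:7  h3:7  h4:7  h5:11  h6:9  h7:4  h8:3  h9:3  h10:3  h11:0 → peak 11
Job 1@6: h1:7  h2:7  h3:7  h4:7  h5:8  h6:9  h7:7  h8:3  h9:3  h10:3  h11:0 → peak 9
Job 1@7: h1:7  h2:7  h3:7  h4:7  h5:8  h6:6  h7:7  h8:6  h9:3  h10:3  h11:0 → peak 8
Job 1@8: h1:7  h2:7  h3:7  h4:7  h5:8  h6:6  h7:4  h8:6  h9:6  h10:3  h11:0 → peak 8
Job 1@9: h1:7  h2:7  h3:7  h4:7  h5:8  h6:6  h7:4  h8:3  h9:6  h10:6  h11:0 → peak 8
Best is Job 1@7, peak 8.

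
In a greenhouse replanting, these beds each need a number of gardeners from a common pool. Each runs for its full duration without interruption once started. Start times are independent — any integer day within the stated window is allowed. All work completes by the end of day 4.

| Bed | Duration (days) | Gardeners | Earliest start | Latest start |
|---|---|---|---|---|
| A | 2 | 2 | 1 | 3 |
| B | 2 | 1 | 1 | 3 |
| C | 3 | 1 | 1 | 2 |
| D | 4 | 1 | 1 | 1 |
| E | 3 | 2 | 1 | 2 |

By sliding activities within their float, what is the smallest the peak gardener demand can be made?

6

Early-start (A@1, B@1, C@1, D@1, E@1) gives peak 7: d1:7  d2:7  d3:4  d4:1.
Shift B→3.
Schedule A@1, B@3, C@1, D@1, E@1: d1:6  d2:6  d3:5  d4:2 — peak 6.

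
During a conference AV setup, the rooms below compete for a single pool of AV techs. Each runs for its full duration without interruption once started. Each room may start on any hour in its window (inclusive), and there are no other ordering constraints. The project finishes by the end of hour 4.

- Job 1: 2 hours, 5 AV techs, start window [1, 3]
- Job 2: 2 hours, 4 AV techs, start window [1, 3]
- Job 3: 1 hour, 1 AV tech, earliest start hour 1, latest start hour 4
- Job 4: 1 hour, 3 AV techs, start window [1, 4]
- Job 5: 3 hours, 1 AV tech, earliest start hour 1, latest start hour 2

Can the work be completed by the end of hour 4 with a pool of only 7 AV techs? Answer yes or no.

Schedule Job 1@1, Job 2@3, Job 3@1, Job 4@4, Job 5@1: h1:7  h2:6  h3:5  h4:7 — peak 7 ≤ 7.

yes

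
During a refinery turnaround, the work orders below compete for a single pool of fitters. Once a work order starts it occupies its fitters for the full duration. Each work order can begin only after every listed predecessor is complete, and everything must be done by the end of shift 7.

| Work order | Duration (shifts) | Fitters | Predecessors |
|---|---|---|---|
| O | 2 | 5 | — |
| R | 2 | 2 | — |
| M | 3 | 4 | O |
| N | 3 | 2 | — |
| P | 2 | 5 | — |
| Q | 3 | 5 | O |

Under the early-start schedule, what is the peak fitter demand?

Early-start schedule: O@1, R@1, M@3, N@1, P@1, Q@3.
Load per shift: shift 1: 14, shift 2: 14, shift 3: 11, shift 4: 9, shift 5: 9, shift 6: 0, shift 7: 0.
Peak is 14.

14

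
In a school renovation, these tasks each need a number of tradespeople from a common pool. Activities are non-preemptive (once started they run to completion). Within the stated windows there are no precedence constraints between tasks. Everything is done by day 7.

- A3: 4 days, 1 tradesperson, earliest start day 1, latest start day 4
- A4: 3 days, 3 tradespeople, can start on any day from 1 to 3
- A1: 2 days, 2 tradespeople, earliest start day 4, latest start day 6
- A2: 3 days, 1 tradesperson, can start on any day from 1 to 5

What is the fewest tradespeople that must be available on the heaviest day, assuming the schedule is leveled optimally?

4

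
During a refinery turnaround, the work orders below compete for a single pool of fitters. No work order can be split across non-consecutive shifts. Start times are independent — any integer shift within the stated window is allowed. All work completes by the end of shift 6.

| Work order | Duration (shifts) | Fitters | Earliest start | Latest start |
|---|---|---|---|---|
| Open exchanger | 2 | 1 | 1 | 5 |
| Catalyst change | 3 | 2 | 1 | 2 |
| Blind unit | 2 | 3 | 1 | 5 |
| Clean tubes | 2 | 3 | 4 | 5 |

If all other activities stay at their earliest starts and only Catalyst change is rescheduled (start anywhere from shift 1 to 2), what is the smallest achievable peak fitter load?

Catalyst change@1: s1:6  s2:6  s3:2  s4:3  s5:3  s6:0 → peak 6
Catalyst change@2: s1:4  s2:6  s3:2  s4:5  s5:3  s6:0 → peak 6
Best is Catalyst change@1, peak 6.

6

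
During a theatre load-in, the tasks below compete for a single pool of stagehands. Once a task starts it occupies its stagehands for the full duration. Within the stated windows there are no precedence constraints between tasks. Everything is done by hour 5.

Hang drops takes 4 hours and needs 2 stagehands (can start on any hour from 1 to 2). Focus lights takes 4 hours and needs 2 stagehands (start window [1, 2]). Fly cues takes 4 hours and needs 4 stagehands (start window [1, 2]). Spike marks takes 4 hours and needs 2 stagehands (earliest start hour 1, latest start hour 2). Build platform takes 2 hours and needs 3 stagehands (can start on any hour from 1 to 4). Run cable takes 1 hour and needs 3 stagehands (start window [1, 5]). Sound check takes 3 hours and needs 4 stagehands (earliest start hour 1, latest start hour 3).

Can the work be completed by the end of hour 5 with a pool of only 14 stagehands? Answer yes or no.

yes

Schedule Hang drops@1, Focus lights@1, Fly cues@1, Spike marks@1, Build platform@1, Run cable@5, Sound check@3: h1:13  h2:13  h3:14  h4:14  h5:7 — peak 14 ≤ 14.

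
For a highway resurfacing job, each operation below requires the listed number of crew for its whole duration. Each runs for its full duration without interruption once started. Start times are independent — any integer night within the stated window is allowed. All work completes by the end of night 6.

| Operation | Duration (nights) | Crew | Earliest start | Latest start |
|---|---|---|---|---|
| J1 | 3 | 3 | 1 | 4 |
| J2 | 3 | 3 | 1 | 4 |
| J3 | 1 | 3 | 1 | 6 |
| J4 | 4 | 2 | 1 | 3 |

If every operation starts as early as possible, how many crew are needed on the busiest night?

11

Early-start schedule: J1@1, J2@1, J3@1, J4@1.
Load per night: night 1: 11, night 2: 8, night 3: 8, night 4: 2, night 5: 0, night 6: 0.
Peak is 11.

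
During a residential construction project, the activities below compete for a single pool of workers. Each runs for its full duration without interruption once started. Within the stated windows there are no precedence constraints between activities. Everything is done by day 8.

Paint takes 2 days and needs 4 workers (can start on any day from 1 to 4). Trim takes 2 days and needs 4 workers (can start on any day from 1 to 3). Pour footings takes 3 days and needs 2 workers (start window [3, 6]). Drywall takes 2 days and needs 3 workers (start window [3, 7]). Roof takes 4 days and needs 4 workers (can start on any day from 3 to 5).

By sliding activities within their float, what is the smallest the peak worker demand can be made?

Early-start (Paint@1, Trim@1, Pour footings@3, Drywall@3, Roof@3) gives peak 9: d1:8  d2:8  d3:9  d4:9  d5:6  d6:4  d7:0  d8:0.
Shift Trim→3, Drywall→6, Roof→5.
Schedule Paint@1, Trim@3, Pour footings@3, Drywall@6, Roof@5: d1:4  d2:4  d3:6  d4:6  d5:6  d6:7  d7:7  d8:4 — peak 7.

7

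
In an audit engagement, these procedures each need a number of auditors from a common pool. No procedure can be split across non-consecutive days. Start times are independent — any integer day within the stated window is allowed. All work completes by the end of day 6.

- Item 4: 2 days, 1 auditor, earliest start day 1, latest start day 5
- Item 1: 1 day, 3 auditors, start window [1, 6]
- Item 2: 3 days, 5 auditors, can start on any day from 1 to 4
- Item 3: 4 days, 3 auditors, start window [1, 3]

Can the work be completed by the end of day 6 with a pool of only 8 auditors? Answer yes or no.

Schedule Item 4@1, Item 1@1, Item 2@2, Item 3@3: d1:4  d2:6  d3:8  d4:8  d5:3  d6:3 — peak 8 ≤ 8.

yes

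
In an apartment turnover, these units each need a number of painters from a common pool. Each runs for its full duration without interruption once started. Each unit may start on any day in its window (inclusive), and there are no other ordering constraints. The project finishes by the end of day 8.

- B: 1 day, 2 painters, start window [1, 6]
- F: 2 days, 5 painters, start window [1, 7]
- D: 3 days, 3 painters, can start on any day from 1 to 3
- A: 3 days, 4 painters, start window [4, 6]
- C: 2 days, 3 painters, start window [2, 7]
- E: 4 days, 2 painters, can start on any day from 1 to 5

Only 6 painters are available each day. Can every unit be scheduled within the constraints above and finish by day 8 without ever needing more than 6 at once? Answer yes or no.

no

The minimum achievable peak is 7; 6 < 7, so no feasible schedule stays within the cap.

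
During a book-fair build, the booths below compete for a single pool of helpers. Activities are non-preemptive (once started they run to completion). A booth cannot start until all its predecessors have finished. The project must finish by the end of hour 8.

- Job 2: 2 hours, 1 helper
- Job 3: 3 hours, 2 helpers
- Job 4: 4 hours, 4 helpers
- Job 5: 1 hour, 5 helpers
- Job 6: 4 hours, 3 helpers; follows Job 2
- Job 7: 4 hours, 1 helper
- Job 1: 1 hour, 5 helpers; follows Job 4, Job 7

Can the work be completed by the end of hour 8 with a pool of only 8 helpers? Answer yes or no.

Schedule Job 2@1, Job 3@1, Job 4@1, Job 5@5, Job 6@4, Job 7@1, Job 1@6: h1:8  h2:8  h3:7  h4:8  h5:8  h6:8  h7:3  h8:0 — peak 8 ≤ 8.

yes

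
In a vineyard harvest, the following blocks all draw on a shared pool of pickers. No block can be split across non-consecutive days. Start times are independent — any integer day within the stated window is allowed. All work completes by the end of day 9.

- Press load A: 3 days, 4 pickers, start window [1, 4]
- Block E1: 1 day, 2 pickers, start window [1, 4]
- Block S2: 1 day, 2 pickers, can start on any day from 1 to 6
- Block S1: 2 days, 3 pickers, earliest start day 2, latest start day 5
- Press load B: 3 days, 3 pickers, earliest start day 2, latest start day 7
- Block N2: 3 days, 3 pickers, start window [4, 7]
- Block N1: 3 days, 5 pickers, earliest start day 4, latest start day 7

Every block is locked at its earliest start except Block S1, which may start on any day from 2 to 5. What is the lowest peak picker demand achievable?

Block S1@2: d1:8  d2:10  d3:10  d4:11  d5:8  d6:8  d7:0  d8:0  d9:0 → peak 11
Block S1@3: d1:8  d2:7  d3:10  d4:14  d5:8  d6:8  d7:0  d8:0  d9:0 → peak 14
Block S1@4: d1:8  d2:7  d3:7  d4:14  d5:11  d6:8  d7:0  d8:0  d9:0 → peak 14
Block S1@5: d1:8  d2:7  d3:7  d4:11  d5:11  d6:11  d7:0  d8:0  d9:0 → peak 11
Best is Block S1@2, peak 11.

11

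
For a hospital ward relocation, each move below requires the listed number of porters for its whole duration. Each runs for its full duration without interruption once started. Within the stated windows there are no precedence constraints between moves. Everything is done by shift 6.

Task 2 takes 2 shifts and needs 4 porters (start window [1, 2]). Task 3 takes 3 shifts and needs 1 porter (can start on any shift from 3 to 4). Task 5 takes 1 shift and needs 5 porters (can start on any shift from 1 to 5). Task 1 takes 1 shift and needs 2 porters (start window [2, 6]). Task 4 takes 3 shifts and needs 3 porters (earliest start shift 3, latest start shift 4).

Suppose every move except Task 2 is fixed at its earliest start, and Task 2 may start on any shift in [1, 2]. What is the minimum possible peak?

Task 2@1: s1:9  s2:6  s3:4  s4:4  s5:4  s6:0 → peak 9
Task 2@2: s1:5  s2:6  s3:8  s4:4  s5:4  s6:0 → peak 8
Best is Task 2@2, peak 8.

8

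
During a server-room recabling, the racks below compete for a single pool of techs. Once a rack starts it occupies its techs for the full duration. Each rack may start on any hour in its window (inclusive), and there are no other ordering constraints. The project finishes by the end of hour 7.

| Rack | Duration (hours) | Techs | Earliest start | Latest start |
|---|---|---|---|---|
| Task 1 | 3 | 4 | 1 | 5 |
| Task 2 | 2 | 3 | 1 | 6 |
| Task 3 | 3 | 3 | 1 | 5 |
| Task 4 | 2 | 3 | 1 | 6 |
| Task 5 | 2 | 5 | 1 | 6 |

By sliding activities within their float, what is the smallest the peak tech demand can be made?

7

Early-start (Task 1@1, Task 2@1, Task 3@1, Task 4@1, Task 5@1) gives peak 18: h1:18  h2:18  h3:7  h4:0  h5:0  h6:0  h7:0.
Shift Task 3→3, Task 4→4, Task 5→6.
Schedule Task 1@1, Task 2@1, Task 3@3, Task 4@4, Task 5@6: h1:7  h2:7  h3:7  h4:6  h5:6  h6:5  h7:5 — peak 7.
Total tech-hours = 43 over 7 hours ⇒ peak ≥ ⌈43/7⌉ = 7, so 7 is optimal.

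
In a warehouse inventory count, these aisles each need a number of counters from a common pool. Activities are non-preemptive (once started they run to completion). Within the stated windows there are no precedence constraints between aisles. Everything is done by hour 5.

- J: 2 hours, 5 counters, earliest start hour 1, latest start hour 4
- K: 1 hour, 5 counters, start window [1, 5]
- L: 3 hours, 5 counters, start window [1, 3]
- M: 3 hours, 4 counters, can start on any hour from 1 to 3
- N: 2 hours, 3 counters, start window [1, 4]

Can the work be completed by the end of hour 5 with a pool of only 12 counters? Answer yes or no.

yes

Schedule J@1, K@1, L@2, M@3, N@3: h1:10  h2:10  h3:12  h4:12  h5:4 — peak 12 ≤ 12.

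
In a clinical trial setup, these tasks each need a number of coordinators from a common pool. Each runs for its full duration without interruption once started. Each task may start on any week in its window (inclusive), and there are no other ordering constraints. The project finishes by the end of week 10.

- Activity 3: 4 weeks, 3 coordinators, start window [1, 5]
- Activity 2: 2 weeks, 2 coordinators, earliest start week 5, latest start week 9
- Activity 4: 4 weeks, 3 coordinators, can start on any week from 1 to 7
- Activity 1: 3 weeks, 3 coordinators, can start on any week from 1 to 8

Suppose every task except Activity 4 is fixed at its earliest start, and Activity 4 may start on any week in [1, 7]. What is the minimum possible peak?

Activity 4@1: w1:9  w2:9  w3:9  w4:6  w5:2  w6:2  w7:0  w8:0  w9:0  w10:0 → peak 9
Activity 4@2: w1:6  w2:9  w3:9  w4:6  w5:5  w6:2  w7:0  w8:0  w9:0  w10:0 → peak 9
Activity 4@3: w1:6  w2:6  w3:9  w4:6  w5:5  w6:5  w7:0  w8:0  w9:0  w10:0 → peak 9
Activity 4@4: w1:6  w2:6  w3:6  w4:6  w5:5  w6:5  w7:3  w8:0  w9:0  w10:0 → peak 6
Activity 4@5: w1:6  w2:6  w3:6  w4:3  w5:5  w6:5  w7:3  w8:3  w9:0  w10:0 → peak 6
Activity 4@6: w1:6  w2:6  w3:6  w4:3  w5:2  w6:5  w7:3  w8:3  w9:3  w10:0 → peak 6
Activity 4@7: w1:6  w2:6  w3:6  w4:3  w5:2  w6:2  w7:3  w8:3  w9:3  w10:3 → peak 6
Best is Activity 4@4, peak 6.

6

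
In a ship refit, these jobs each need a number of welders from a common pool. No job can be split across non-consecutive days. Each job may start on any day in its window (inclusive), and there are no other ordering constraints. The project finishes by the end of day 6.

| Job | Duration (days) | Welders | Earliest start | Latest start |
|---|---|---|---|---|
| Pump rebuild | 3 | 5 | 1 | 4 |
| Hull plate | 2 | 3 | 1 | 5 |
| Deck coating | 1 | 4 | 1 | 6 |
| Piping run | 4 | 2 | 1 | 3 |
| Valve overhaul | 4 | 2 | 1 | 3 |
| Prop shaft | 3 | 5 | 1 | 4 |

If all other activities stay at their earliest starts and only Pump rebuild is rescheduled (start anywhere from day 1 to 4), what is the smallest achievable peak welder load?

16

Pump rebuild@1: d1:21  d2:17  d3:14  d4:4  d5:0  d6:0 → peak 21
Pump rebuild@2: d1:16  d2:17  d3:14  d4:9  d5:0  d6:0 → peak 17
Pump rebuild@3: d1:16  d2:12  d3:14  d4:9  d5:5  d6:0 → peak 16
Pump rebuild@4: d1:16  d2:12  d3:9  d4:9  d5:5  d6:5 → peak 16
Best is Pump rebuild@3, peak 16.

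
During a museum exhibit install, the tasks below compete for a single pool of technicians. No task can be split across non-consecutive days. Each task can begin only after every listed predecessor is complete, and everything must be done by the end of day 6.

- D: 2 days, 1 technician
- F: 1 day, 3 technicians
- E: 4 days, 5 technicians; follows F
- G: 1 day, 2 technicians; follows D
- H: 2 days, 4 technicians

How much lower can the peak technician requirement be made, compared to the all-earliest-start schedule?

3

Early-start peak: d1:8  d2:10  d3:7  d4:5  d5:5  d6:0 ⇒ 10.
Leveled (D@2, F@1, E@3, G@4, H@1): d1:7  d2:5  d3:6  d4:7  d5:5  d6:5 ⇒ 7.
Reduction 10 − 7 = 3.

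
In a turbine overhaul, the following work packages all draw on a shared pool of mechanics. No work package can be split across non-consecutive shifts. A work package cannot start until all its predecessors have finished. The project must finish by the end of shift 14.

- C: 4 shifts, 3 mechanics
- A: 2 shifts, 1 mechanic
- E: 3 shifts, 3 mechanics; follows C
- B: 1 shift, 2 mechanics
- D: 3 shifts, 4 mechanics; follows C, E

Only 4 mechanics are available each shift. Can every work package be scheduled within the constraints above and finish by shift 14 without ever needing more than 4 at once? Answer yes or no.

yes

Schedule C@1, A@1, E@5, B@8, D@9: s1:4  s2:4  s3:3  s4:3  s5:3  s6:3  s7:3  s8:2  s9:4  s10:4  s11:4  s12:0  s13:0  s14:0 — peak 4 ≤ 4.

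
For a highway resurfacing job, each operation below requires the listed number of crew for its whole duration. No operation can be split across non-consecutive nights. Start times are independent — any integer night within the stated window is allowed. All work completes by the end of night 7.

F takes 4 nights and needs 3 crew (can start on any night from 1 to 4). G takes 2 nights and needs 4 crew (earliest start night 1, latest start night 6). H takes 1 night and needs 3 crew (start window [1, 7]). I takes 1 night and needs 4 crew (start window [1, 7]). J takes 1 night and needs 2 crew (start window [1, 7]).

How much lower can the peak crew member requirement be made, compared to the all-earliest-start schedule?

Early-start peak: n1:16  n2:7  n3:3  n4:3  n5:0  n6:0  n7:0 ⇒ 16.
Leveled (F@1, G@5, H@1, I@7, J@2): n1:6  n2:5  n3:3  n4:3  n5:4  n6:4  n7:4 ⇒ 6.
Reduction 16 − 6 = 10.

10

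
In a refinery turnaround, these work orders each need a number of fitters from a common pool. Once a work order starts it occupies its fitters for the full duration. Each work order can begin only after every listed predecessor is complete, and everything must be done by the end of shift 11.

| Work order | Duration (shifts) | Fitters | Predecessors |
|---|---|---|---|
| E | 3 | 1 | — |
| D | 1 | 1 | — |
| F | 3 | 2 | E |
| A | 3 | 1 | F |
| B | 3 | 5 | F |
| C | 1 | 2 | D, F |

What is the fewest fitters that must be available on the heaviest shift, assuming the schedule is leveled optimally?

6

Early-start (E@1, D@1, F@4, A@7, B@7, C@7) gives peak 8: s1:2  s2:1  s3:1  s4:2  s5:2  s6:2  s7:8  s8:6  s9:6  s10:0  s11:0.
Shift C→10.
Schedule E@1, D@1, F@4, A@7, B@7, C@10: s1:2  s2:1  s3:1  s4:2  s5:2  s6:2  s7:6  s8:6  s9:6  s10:2  s11:0 — peak 6.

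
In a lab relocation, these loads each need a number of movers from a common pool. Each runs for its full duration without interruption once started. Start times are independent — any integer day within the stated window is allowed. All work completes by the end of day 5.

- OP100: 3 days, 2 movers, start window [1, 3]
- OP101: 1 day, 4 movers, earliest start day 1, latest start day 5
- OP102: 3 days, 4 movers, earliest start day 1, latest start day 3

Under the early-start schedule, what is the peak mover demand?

10

Early-start schedule: OP100@1, OP101@1, OP102@1.
Load per day: day 1: 10, day 2: 6, day 3: 6, day 4: 0, day 5: 0.
Peak is 10.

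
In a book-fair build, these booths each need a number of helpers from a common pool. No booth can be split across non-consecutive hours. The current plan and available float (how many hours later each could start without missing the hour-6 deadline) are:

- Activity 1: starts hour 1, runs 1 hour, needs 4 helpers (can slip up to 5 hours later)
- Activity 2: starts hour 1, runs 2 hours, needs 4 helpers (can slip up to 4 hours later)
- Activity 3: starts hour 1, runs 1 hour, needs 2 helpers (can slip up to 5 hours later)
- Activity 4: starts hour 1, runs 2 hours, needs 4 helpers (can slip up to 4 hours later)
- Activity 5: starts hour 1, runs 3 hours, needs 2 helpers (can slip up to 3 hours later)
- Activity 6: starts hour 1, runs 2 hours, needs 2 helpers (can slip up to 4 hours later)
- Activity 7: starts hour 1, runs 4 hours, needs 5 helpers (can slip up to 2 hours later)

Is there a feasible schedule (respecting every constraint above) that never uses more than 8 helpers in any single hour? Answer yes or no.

Total helper-hours = 52; over 6 hours the average is 52/6 > 8, so some hour must exceed 8.

no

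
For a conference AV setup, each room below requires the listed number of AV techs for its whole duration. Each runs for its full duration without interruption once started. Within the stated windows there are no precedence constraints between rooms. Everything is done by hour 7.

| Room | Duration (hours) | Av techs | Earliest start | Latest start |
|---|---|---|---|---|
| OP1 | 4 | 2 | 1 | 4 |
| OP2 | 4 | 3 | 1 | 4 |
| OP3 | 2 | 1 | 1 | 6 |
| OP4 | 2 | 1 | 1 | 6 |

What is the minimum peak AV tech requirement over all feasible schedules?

5

Early-start (OP1@1, OP2@1, OP3@1, OP4@1) gives peak 7: h1:7  h2:7  h3:5  h4:5  h5:0  h6:0  h7:0.
Shift OP3→5, OP4→5.
Schedule OP1@1, OP2@1, OP3@5, OP4@5: h1:5  h2:5  h3:5  h4:5  h5:2  h6:2  h7:0 — peak 5.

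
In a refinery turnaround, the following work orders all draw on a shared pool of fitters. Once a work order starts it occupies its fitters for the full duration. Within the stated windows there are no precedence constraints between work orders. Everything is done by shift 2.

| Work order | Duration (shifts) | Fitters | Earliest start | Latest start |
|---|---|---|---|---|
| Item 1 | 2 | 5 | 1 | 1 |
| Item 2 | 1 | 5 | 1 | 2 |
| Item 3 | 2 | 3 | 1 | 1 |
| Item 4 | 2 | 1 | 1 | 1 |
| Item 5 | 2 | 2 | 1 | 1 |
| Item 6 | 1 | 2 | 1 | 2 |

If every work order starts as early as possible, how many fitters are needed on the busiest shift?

Early-start schedule: Item 1@1, Item 2@1, Item 3@1, Item 4@1, Item 5@1, Item 6@1.
Load per shift: shift 1: 18, shift 2: 11.
Peak is 18.

18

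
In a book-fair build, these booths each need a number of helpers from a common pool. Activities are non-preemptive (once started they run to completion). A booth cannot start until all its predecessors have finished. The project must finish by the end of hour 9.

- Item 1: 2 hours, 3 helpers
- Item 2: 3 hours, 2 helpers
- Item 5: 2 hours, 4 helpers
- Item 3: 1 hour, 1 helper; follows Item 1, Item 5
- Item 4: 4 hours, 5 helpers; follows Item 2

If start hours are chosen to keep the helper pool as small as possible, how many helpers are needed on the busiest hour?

5

Early-start (Item 1@1, Item 2@1, Item 5@1, Item 3@3, Item 4@4) gives peak 9: h1:9  h2:9  h3:3  h4:5  h5:5  h6:5  h7:5  h8:0  h9:0.
Shift Item 1→3, Item 2→3, Item 3→5, Item 4→6.
Schedule Item 1@3, Item 2@3, Item 5@1, Item 3@5, Item 4@6: h1:4  h2:4  h3:5  h4:5  h5:3  h6:5  h7:5  h8:5  h9:5 — peak 5.
Total helper-hours = 41 over 9 hours ⇒ peak ≥ ⌈41/9⌉ = 5, so 5 is optimal.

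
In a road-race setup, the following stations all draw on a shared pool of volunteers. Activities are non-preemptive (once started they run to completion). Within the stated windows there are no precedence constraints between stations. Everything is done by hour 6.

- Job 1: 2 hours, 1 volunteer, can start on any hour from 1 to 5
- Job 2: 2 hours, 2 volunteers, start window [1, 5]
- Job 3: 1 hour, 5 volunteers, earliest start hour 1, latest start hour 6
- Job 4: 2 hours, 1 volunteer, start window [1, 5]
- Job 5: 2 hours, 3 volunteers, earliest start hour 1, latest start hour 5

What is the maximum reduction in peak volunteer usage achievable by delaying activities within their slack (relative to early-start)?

Early-start peak: h1:12  h2:7  h3:0  h4:0  h5:0  h6:0 ⇒ 12.
Leveled (Job 1@1, Job 2@1, Job 3@3, Job 4@1, Job 5@4): h1:4  h2:4  h3:5  h4:3  h5:3  h6:0 ⇒ 5.
Reduction 12 − 5 = 7.

7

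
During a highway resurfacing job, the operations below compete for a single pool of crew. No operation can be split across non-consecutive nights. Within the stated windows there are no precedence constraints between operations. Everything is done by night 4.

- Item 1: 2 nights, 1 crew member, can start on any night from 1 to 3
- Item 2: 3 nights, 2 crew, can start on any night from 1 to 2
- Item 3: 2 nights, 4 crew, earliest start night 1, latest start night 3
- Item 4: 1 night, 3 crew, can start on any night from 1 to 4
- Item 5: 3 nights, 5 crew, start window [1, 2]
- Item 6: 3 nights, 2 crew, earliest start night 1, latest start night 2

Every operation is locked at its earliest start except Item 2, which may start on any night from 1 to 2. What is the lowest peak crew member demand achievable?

15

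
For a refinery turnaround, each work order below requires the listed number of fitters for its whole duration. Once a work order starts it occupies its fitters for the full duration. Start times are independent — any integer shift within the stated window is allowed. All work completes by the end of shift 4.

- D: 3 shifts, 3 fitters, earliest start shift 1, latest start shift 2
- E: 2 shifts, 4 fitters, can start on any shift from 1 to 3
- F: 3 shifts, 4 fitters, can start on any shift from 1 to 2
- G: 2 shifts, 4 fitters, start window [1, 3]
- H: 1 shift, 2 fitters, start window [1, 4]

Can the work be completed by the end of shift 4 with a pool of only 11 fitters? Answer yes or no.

Schedule D@1, E@1, F@1, G@3, H@4: s1:11  s2:11  s3:11  s4:6 — peak 11 ≤ 11.

yes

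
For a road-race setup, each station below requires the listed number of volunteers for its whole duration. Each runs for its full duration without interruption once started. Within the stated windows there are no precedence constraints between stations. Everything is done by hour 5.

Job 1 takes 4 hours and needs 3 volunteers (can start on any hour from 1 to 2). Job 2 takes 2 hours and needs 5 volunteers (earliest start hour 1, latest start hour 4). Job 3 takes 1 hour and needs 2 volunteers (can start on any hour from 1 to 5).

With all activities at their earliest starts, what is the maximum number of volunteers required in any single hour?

Early-start schedule: Job 1@1, Job 2@1, Job 3@1.
Load per hour: hour 1: 10, hour 2: 8, hour 3: 3, hour 4: 3, hour 5: 0.
Peak is 10.

10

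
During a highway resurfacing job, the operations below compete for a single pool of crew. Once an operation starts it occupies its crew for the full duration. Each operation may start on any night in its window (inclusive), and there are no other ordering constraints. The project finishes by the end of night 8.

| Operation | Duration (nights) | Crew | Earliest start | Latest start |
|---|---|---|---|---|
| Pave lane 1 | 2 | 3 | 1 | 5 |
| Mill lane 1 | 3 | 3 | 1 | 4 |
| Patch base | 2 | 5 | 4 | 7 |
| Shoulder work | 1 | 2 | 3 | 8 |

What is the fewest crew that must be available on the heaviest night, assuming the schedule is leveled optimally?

5

Early-start (Pave lane 1@1, Mill lane 1@1, Patch base@4, Shoulder work@3) gives peak 6: n1:6  n2:6  n3:5  n4:5  n5:5  n6:0  n7:0  n8:0.
Shift Mill lane 1→3, Patch base→6.
Schedule Pave lane 1@1, Mill lane 1@3, Patch base@6, Shoulder work@3: n1:3  n2:3  n3:5  n4:3  n5:3  n6:5  n7:5  n8:0 — peak 5.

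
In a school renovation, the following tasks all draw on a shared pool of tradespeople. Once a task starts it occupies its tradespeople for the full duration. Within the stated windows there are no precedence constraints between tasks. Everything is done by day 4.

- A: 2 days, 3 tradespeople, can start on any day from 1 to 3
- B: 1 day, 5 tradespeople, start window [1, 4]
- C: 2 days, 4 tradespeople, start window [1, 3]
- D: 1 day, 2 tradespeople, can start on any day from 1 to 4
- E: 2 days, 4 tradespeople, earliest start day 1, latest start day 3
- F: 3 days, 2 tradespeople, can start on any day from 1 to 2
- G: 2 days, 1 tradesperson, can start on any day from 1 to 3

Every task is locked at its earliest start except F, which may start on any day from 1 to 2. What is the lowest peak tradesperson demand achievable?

F@1: d1:21  d2:14  d3:2  d4:0 → peak 21
F@2: d1:19  d2:14  d3:2  d4:2 → peak 19
Best is F@2, peak 19.

19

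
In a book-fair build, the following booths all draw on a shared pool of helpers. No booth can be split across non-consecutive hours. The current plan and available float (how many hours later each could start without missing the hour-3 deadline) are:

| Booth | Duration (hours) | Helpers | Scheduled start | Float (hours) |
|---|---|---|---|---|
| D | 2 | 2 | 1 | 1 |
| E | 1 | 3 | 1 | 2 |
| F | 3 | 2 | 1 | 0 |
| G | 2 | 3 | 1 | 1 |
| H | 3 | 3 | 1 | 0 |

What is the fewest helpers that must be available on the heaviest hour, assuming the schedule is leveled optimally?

Early-start (D@1, E@1, F@1, G@1, H@1) gives peak 13: h1:13  h2:10  h3:5.
Shift G→2.
Schedule D@1, E@1, F@1, G@2, H@1: h1:10  h2:10  h3:8 — peak 10.
Total helper-hours = 28 over 3 hours ⇒ peak ≥ ⌈28/3⌉ = 10, so 10 is optimal.

10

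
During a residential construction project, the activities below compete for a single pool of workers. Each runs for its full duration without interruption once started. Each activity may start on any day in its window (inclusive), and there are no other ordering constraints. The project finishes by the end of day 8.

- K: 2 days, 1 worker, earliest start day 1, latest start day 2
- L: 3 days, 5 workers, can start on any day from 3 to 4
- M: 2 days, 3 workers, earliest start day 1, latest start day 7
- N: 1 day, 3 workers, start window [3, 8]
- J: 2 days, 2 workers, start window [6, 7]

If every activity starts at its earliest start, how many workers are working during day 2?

4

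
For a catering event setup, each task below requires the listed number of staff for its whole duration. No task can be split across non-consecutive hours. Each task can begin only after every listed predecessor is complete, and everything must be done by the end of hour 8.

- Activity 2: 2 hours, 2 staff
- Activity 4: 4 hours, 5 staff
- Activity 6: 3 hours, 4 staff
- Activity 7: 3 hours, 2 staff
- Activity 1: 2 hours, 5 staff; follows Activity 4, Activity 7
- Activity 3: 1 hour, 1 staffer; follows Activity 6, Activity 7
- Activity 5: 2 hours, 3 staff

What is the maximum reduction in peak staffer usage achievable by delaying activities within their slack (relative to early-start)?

Early-start peak: h1:16  h2:16  h3:11  h4:6  h5:5  h6:5  h7:0  h8:0 ⇒ 16.
Leveled (Activity 2@1, Activity 4@1, Activity 6@4, Activity 7@1, Activity 1@5, Activity 3@7, Activity 5@7): h1:9  h2:9  h3:7  h4:9  h5:9  h6:9  h7:4  h8:3 ⇒ 9.
Reduction 16 − 9 = 7.

7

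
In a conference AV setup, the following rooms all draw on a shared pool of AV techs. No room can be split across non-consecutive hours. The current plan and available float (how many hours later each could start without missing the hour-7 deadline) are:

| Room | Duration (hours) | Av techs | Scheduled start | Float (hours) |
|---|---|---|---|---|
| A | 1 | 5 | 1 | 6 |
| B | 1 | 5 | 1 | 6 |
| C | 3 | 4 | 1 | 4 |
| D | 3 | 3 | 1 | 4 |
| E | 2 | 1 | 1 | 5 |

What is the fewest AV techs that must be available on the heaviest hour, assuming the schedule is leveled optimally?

7

Early-start (A@1, B@1, C@1, D@1, E@1) gives peak 18: h1:18  h2:8  h3:7  h4:0  h5:0  h6:0  h7:0.
Shift B→2, C→3, D→3.
Schedule A@1, B@2, C@3, D@3, E@1: h1:6  h2:6  h3:7  h4:7  h5:7  h6:0  h7:0 — peak 7.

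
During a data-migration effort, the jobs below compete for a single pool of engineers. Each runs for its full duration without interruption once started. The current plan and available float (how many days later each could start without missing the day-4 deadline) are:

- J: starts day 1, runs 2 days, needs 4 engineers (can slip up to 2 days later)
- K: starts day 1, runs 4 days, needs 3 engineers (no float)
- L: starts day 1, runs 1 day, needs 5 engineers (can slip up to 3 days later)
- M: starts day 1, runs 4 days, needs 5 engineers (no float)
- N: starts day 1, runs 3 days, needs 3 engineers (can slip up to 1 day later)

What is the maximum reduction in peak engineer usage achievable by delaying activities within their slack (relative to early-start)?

5

Early-start peak: d1:20  d2:15  d3:11  d4:8 ⇒ 20.
Leveled (J@1, K@1, L@4, M@1, N@1): d1:15  d2:15  d3:11  d4:13 ⇒ 15.
Reduction 20 − 15 = 5.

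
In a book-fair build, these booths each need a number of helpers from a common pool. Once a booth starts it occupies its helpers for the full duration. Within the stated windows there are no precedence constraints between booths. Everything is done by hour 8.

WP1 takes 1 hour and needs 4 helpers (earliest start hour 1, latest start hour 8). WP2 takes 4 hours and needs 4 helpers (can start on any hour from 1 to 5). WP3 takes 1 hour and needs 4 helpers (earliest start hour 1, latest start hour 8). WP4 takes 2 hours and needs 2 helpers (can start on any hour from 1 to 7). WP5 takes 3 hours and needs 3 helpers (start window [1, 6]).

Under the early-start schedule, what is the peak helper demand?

17

Early-start schedule: WP1@1, WP2@1, WP3@1, WP4@1, WP5@1.
Load per hour: hour 1: 17, hour 2: 9, hour 3: 7, hour 4: 4, hour 5: 0, hour 6: 0, hour 7: 0, hour 8: 0.
Peak is 17.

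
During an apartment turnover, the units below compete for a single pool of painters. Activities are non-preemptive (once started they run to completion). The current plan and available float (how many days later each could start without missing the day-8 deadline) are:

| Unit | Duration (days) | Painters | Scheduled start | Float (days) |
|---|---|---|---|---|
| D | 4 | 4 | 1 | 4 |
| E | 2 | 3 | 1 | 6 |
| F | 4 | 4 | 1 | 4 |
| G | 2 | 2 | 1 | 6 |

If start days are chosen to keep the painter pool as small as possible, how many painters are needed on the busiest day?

7

Early-start (D@1, E@1, F@1, G@1) gives peak 13: d1:13  d2:13  d3:8  d4:8  d5:0  d6:0  d7:0  d8:0.
Shift F→5, G→3.
Schedule D@1, E@1, F@5, G@3: d1:7  d2:7  d3:6  d4:6  d5:4  d6:4  d7:4  d8:4 — peak 7.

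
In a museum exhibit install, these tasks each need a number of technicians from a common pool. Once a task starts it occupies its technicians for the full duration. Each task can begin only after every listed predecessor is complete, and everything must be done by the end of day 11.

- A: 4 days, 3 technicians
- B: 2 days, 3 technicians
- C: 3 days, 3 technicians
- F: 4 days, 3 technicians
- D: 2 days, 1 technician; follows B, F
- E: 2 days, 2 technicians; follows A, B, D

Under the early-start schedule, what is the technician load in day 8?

2

At early start, day 8 has: E.
Demand: 2 = 2.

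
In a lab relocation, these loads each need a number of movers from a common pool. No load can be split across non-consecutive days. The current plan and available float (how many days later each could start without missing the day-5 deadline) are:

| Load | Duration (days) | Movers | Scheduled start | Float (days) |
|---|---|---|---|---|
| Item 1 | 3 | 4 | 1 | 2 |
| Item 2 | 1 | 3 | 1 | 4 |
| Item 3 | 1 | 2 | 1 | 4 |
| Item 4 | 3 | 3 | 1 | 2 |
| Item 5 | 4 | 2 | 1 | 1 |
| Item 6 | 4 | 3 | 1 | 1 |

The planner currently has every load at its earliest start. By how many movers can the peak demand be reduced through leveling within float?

5

Early-start peak: d1:17  d2:12  d3:12  d4:5  d5:0 ⇒ 17.
Leveled (Item 1@1, Item 2@1, Item 3@1, Item 4@1, Item 5@2, Item 6@2): d1:12  d2:12  d3:12  d4:5  d5:5 ⇒ 12.
Reduction 17 − 12 = 5.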